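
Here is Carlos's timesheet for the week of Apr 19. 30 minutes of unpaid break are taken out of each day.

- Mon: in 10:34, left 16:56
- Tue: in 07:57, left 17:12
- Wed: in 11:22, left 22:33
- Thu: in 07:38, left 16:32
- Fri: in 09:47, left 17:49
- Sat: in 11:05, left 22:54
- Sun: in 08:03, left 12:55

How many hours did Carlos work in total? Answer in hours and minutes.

56 h 55 min

Mon: 10:34–16:56 = 6 h 22 min; less 30 min break → 5 h 52 min
Tue: 07:57–17:12 = 9 h 15 min; less 30 min break → 8 h 45 min
Wed: 11:22–22:33 = 11 h 11 min; less 30 min break → 10 h 41 min
Thu: 07:38–16:32 = 8 h 54 min; less 30 min break → 8 h 24 min
Fri: 09:47–17:49 = 8 h 2 min; less 30 min break → 7 h 32 min
Sat: 11:05–22:54 = 11 h 49 min; less 30 min break → 11 h 19 min
Sun: 08:03–12:55 = 4 h 52 min; less 30 min break → 4 h 22 min
Total: 5 h 52 min + 8 h 45 min + 10 h 41 min + 8 h 24 min + 7 h 32 min + 11 h 19 min + 4 h 22 min = 56 h 55 min.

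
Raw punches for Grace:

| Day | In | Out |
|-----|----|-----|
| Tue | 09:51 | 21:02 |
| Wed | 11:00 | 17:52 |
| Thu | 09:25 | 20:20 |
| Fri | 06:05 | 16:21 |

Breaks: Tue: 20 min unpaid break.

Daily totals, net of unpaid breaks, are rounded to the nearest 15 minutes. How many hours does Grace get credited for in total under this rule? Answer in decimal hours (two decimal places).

38.75 hours

Tue: 09:51–21:02 = 11 h 11 min − 20 min = 10 h 51 min → rounds to 10 h 45 min
Wed: 11:00–17:52 = 6 h 52 min → rounds to 6 h 45 min
Thu: 09:25–20:20 = 10 h 55 min → rounds to 11 h 0 min
Fri: 06:05–16:21 = 10 h 16 min → rounds to 10 h 15 min
Total credited: 38 h 45 min.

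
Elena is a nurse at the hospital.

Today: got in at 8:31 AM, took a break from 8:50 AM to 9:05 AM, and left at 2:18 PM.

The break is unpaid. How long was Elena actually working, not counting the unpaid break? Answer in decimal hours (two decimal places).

Today: 8:31 AM–2:18 PM = 5 h 47 min; less 15 min break → 5 h 32 min

5.53 hours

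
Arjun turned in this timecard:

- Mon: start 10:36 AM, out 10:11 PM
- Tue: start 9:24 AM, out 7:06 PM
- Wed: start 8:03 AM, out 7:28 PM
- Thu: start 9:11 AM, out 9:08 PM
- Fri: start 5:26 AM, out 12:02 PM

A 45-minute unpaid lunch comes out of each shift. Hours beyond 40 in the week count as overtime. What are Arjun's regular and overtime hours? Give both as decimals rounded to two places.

Mon: 10:36 AM–10:11 PM = 11 h 35 min; less 45 min break → 10 h 50 min
Tue: 9:24 AM–7:06 PM = 9 h 42 min; less 45 min break → 8 h 57 min
Wed: 8:03 AM–7:28 PM = 11 h 25 min; less 45 min break → 10 h 40 min
Thu: 9:11 AM–9:08 PM = 11 h 57 min; less 45 min break → 11 h 12 min
Fri: 5:26 AM–12:02 PM = 6 h 36 min; less 45 min break → 5 h 51 min
Total worked: 47 h 30 min = 47.50 h.
Threshold 40 h → overtime 7 h 30 min, regular 40 h 0 min.

Regular 40.00 hours, overtime 7.50 hours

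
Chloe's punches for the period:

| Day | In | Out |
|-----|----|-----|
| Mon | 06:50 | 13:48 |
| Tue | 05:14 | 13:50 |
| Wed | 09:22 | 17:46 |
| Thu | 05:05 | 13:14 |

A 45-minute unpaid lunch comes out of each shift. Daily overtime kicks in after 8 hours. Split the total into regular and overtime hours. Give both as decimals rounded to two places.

Mon: 06:50–13:48 = 6 h 58 min; less 45 min break → 6 h 13 min
Tue: 05:14–13:50 = 8 h 36 min; less 45 min break → 7 h 51 min
Wed: 09:22–17:46 = 8 h 24 min; less 45 min break → 7 h 39 min
Thu: 05:05–13:14 = 8 h 9 min; less 45 min break → 7 h 24 min
Mon reg 6 h 13 min / OT 0 h 0 min; Tue reg 7 h 51 min / OT 0 h 0 min; Wed reg 7 h 39 min / OT 0 h 0 min; Thu reg 7 h 24 min / OT 0 h 0 min.
Totals: regular 29 h 7 min, overtime 0 h 0 min.

Regular 29.12 hours, overtime 0.00 hours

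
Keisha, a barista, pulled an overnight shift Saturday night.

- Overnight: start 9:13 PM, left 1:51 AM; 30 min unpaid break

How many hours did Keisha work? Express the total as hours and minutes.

4 h 8 min

Overnight: 9:13 PM → midnight = 2 h 47 min; midnight → 1:51 AM = 1 h 51 min; span 4 h 38 min; less 30 min break → 4 h 8 min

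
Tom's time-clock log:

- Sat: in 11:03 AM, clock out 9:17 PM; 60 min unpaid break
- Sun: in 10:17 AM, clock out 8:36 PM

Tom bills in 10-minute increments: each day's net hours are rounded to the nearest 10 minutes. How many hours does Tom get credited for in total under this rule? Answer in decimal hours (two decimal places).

Sat: 11:03 AM–9:17 PM = 10 h 14 min − 60 min = 9 h 14 min → rounds to 9 h 10 min
Sun: 10:17 AM–8:36 PM = 10 h 19 min → rounds to 10 h 20 min
Total credited: 19 h 30 min.

19.50 hours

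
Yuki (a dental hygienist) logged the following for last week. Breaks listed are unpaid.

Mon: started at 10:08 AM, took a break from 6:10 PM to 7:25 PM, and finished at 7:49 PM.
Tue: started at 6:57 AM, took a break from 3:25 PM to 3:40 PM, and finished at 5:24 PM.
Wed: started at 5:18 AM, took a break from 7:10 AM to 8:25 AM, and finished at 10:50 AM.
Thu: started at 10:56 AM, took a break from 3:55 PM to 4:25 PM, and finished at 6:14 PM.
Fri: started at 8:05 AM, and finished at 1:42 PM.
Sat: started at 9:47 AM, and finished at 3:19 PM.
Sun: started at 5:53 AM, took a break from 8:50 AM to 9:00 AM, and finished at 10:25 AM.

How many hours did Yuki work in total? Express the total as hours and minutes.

Mon: 10:08 AM–7:49 PM = 9 h 41 min; less 75 min break → 8 h 26 min
Tue: 6:57 AM–5:24 PM = 10 h 27 min; less 15 min break → 10 h 12 min
Wed: 5:18 AM–10:50 AM = 5 h 32 min; less 75 min break → 4 h 17 min
Thu: 10:56 AM–6:14 PM = 7 h 18 min; less 30 min break → 6 h 48 min
Fri: 8:05 AM–1:42 PM = 5 h 37 min
Sat: 9:47 AM–3:19 PM = 5 h 32 min
Sun: 5:53 AM–10:25 AM = 4 h 32 min; less 10 min break → 4 h 22 min
Total: 8 h 26 min + 10 h 12 min + 4 h 17 min + 6 h 48 min + 5 h 37 min + 5 h 32 min + 4 h 22 min = 45 h 14 min.

45 h 14 min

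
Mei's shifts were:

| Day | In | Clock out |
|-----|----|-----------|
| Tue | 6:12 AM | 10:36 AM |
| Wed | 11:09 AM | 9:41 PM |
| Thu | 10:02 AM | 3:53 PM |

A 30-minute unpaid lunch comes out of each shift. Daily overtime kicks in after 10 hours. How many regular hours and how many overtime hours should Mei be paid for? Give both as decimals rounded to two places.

Tue: 6:12 AM–10:36 AM = 4 h 24 min; less 30 min break → 3 h 54 min
Wed: 11:09 AM–9:41 PM = 10 h 32 min; less 30 min break → 10 h 2 min
Thu: 10:02 AM–3:53 PM = 5 h 51 min; less 30 min break → 5 h 21 min
Tue reg 3 h 54 min / OT 0 h 0 min; Wed reg 10 h 0 min / OT 0 h 2 min; Thu reg 5 h 21 min / OT 0 h 0 min.
Totals: regular 19 h 15 min, overtime 0 h 2 min.

Regular 19.25 hours, overtime 0.03 hours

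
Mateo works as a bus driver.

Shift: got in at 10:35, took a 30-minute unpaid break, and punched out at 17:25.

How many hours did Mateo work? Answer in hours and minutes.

6 h 20 min

Shift: 10:35–17:25 = 6 h 50 min; less 30 min break → 6 h 20 min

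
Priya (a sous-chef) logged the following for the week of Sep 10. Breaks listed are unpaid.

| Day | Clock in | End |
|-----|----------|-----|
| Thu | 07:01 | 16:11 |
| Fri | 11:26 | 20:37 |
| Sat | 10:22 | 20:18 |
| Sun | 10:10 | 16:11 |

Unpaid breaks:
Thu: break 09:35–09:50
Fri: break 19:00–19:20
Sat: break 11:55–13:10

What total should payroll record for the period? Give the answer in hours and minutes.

32 h 28 min

Thu: 07:01–16:11 = 9 h 10 min; less 15 min break → 8 h 55 min
Fri: 11:26–20:37 = 9 h 11 min; less 20 min break → 8 h 51 min
Sat: 10:22–20:18 = 9 h 56 min; less 75 min break → 8 h 41 min
Sun: 10:10–16:11 = 6 h 1 min
Total: 8 h 55 min + 8 h 51 min + 8 h 41 min + 6 h 1 min = 32 h 28 min.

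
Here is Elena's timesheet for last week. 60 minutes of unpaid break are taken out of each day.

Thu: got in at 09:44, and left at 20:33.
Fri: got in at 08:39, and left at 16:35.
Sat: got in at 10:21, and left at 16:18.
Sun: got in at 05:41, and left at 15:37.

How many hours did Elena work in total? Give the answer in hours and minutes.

30 h 38 min

Thu: 09:44–20:33 = 10 h 49 min; less 60 min break → 9 h 49 min
Fri: 08:39–16:35 = 7 h 56 min; less 60 min break → 6 h 56 min
Sat: 10:21–16:18 = 5 h 57 min; less 60 min break → 4 h 57 min
Sun: 05:41–15:37 = 9 h 56 min; less 60 min break → 8 h 56 min
Total: 9 h 49 min + 6 h 56 min + 4 h 57 min + 8 h 56 min = 30 h 38 min.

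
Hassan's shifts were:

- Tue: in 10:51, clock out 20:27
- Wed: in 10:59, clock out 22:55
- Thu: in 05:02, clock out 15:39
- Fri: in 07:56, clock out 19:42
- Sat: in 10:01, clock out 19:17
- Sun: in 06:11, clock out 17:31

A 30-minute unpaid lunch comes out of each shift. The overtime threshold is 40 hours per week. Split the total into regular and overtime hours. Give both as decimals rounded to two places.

Tue: 10:51–20:27 = 9 h 36 min; less 30 min break → 9 h 6 min
Wed: 10:59–22:55 = 11 h 56 min; less 30 min break → 11 h 26 min
Thu: 05:02–15:39 = 10 h 37 min; less 30 min break → 10 h 7 min
Fri: 07:56–19:42 = 11 h 46 min; less 30 min break → 11 h 16 min
Sat: 10:01–19:17 = 9 h 16 min; less 30 min break → 8 h 46 min
Sun: 06:11–17:31 = 11 h 20 min; less 30 min break → 10 h 50 min
Total worked: 61 h 31 min = 61.52 h.
Threshold 40 h → overtime 21 h 31 min, regular 40 h 0 min.

Regular 40.00 hours, overtime 21.52 hours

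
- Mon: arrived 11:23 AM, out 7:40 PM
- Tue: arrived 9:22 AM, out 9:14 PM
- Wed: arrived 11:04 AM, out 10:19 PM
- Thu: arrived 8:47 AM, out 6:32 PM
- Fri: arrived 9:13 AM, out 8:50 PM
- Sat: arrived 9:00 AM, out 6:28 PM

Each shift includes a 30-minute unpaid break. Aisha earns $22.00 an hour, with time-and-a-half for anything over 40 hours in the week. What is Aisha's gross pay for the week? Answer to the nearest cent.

Mon: 11:23 AM–7:40 PM = 8 h 17 min; less 30 min break → 7 h 47 min
Tue: 9:22 AM–9:14 PM = 11 h 52 min; less 30 min break → 11 h 22 min
Wed: 11:04 AM–10:19 PM = 11 h 15 min; less 30 min break → 10 h 45 min
Thu: 8:47 AM–6:32 PM = 9 h 45 min; less 30 min break → 9 h 15 min
Fri: 9:13 AM–8:50 PM = 11 h 37 min; less 30 min break → 11 h 7 min
Sat: 9:00 AM–6:28 PM = 9 h 28 min; less 30 min break → 8 h 58 min
Total worked: 59 h 14 min = 3554 min.
Regular 40 h 0 min = 2400 min at $22.00/h; overtime 19 h 14 min = 1154 min at $33.00/h.
Pay = (2400 × $22.00 + 1154 × $33.00) ÷ 60 = $1514.70.

$1514.70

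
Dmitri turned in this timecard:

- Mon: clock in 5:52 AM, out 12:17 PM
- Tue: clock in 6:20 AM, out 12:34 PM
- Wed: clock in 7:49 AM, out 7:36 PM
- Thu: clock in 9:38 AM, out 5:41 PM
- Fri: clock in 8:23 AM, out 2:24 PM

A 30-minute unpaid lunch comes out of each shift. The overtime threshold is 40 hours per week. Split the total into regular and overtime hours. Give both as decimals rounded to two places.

Mon: 5:52 AM–12:17 PM = 6 h 25 min; less 30 min break → 5 h 55 min
Tue: 6:20 AM–12:34 PM = 6 h 14 min; less 30 min break → 5 h 44 min
Wed: 7:49 AM–7:36 PM = 11 h 47 min; less 30 min break → 11 h 17 min
Thu: 9:38 AM–5:41 PM = 8 h 3 min; less 30 min break → 7 h 33 min
Fri: 8:23 AM–2:24 PM = 6 h 1 min; less 30 min break → 5 h 31 min
Total worked: 36 h 0 min = 36.00 h.
Threshold 40 h → overtime 0 h 0 min, regular 36 h 0 min.

Regular 36.00 hours, overtime 0.00 hours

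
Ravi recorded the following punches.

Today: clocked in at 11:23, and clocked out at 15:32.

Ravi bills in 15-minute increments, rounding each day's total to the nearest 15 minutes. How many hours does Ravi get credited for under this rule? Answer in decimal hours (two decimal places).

Today: 11:23–15:32 = 4 h 9 min → rounds to 4 h 15 min

4.25 hours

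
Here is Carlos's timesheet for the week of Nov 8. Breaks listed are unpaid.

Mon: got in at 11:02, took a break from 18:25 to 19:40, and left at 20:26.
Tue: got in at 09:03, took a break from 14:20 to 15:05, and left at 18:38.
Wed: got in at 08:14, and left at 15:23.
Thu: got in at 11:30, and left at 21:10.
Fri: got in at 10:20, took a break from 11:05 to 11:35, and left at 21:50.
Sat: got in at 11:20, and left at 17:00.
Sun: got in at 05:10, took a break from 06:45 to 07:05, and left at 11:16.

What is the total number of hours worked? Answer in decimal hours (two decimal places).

Mon: 11:02–20:26 = 9 h 24 min; less 75 min break → 8 h 9 min
Tue: 09:03–18:38 = 9 h 35 min; less 45 min break → 8 h 50 min
Wed: 08:14–15:23 = 7 h 9 min
Thu: 11:30–21:10 = 9 h 40 min
Fri: 10:20–21:50 = 11 h 30 min; less 30 min break → 11 h 0 min
Sat: 11:20–17:00 = 5 h 40 min
Sun: 05:10–11:16 = 6 h 6 min; less 20 min break → 5 h 46 min
Total: 8 h 9 min + 8 h 50 min + 7 h 9 min + 9 h 40 min + 11 h 0 min + 5 h 40 min + 5 h 46 min = 56 h 14 min.

56.23 hours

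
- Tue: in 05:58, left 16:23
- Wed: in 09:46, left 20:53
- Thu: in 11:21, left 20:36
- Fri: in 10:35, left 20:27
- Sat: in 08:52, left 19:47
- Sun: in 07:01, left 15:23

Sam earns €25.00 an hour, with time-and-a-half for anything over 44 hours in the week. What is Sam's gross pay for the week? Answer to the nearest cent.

€1697.50

Tue: 05:58–16:23 = 10 h 25 min
Wed: 09:46–20:53 = 11 h 7 min
Thu: 11:21–20:36 = 9 h 15 min
Fri: 10:35–20:27 = 9 h 52 min
Sat: 08:52–19:47 = 10 h 55 min
Sun: 07:01–15:23 = 8 h 22 min
Total worked: 59 h 56 min = 3596 min.
Regular 44 h 0 min = 2640 min at €25.00/h; overtime 15 h 56 min = 956 min at €37.50/h.
Pay = (2640 × €25.00 + 956 × €37.50) ÷ 60 = €1697.50.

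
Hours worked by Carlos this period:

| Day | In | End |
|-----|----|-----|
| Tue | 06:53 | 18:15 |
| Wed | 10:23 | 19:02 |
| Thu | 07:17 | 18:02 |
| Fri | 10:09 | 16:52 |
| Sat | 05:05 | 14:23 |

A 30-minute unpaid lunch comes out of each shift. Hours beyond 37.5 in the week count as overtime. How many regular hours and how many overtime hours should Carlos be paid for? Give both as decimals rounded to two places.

Tue: 06:53–18:15 = 11 h 22 min; less 30 min break → 10 h 52 min
Wed: 10:23–19:02 = 8 h 39 min; less 30 min break → 8 h 9 min
Thu: 07:17–18:02 = 10 h 45 min; less 30 min break → 10 h 15 min
Fri: 10:09–16:52 = 6 h 43 min; less 30 min break → 6 h 13 min
Sat: 05:05–14:23 = 9 h 18 min; less 30 min break → 8 h 48 min
Total worked: 44 h 17 min = 44.28 h.
Threshold 37.5 h → overtime 6 h 47 min, regular 37 h 30 min.

Regular 37.50 hours, overtime 6.78 hours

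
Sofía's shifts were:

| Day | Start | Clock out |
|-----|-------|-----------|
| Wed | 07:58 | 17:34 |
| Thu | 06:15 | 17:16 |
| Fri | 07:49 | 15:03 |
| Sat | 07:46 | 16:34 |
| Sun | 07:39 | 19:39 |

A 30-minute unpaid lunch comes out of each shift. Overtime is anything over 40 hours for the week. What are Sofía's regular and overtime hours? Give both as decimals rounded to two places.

Regular 40.00 hours, overtime 6.15 hours

Wed: 07:58–17:34 = 9 h 36 min; less 30 min break → 9 h 6 min
Thu: 06:15–17:16 = 11 h 1 min; less 30 min break → 10 h 31 min
Fri: 07:49–15:03 = 7 h 14 min; less 30 min break → 6 h 44 min
Sat: 07:46–16:34 = 8 h 48 min; less 30 min break → 8 h 18 min
Sun: 07:39–19:39 = 12 h 0 min; less 30 min break → 11 h 30 min
Total worked: 46 h 9 min = 46.15 h.
Threshold 40 h → overtime 6 h 9 min, regular 40 h 0 min.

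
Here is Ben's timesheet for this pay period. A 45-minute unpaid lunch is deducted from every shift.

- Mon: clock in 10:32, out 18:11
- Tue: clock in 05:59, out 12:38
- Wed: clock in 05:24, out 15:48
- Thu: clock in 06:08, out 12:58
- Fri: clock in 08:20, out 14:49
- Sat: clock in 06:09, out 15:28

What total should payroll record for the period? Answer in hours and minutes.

Mon: 10:32–18:11 = 7 h 39 min; less 45 min break → 6 h 54 min
Tue: 05:59–12:38 = 6 h 39 min; less 45 min break → 5 h 54 min
Wed: 05:24–15:48 = 10 h 24 min; less 45 min break → 9 h 39 min
Thu: 06:08–12:58 = 6 h 50 min; less 45 min break → 6 h 5 min
Fri: 08:20–14:49 = 6 h 29 min; less 45 min break → 5 h 44 min
Sat: 06:09–15:28 = 9 h 19 min; less 45 min break → 8 h 34 min
Total: 6 h 54 min + 5 h 54 min + 9 h 39 min + 6 h 5 min + 5 h 44 min + 8 h 34 min = 42 h 50 min.

42 h 50 min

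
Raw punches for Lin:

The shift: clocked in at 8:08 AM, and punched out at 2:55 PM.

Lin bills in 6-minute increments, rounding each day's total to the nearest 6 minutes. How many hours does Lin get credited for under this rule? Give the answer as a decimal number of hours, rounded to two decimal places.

The shift: 8:08 AM–2:55 PM = 6 h 47 min → rounds to 6 h 48 min

6.80 hours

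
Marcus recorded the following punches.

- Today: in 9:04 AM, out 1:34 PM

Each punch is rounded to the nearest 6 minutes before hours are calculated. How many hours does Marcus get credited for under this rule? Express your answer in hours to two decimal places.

Today: in 9:04 AM→9:06 AM, out 1:34 PM→1:36 PM; 4 h 30 min

4.50 hours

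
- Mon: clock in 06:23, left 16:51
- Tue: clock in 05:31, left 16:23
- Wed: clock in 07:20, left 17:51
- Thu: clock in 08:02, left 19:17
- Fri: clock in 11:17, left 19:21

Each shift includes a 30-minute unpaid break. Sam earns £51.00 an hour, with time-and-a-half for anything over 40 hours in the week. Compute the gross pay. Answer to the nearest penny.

£2703.00

Mon: 06:23–16:51 = 10 h 28 min; less 30 min break → 9 h 58 min
Tue: 05:31–16:23 = 10 h 52 min; less 30 min break → 10 h 22 min
Wed: 07:20–17:51 = 10 h 31 min; less 30 min break → 10 h 1 min
Thu: 08:02–19:17 = 11 h 15 min; less 30 min break → 10 h 45 min
Fri: 11:17–19:21 = 8 h 4 min; less 30 min break → 7 h 34 min
Total worked: 48 h 40 min = 2920 min.
Regular 40 h 0 min = 2400 min at £51.00/h; overtime 8 h 40 min = 520 min at £76.50/h.
Pay = (2400 × £51.00 + 520 × £76.50) ÷ 60 = £2703.00.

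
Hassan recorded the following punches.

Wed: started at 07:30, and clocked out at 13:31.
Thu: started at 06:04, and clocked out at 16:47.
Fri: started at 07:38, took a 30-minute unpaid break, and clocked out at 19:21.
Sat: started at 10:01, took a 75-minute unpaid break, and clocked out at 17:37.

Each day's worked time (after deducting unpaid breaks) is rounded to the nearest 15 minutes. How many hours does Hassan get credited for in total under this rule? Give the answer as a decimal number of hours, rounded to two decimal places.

Wed: 07:30–13:31 = 6 h 1 min → rounds to 6 h 0 min
Thu: 06:04–16:47 = 10 h 43 min → rounds to 10 h 45 min
Fri: 07:38–19:21 = 11 h 43 min − 30 min = 11 h 13 min → rounds to 11 h 15 min
Sat: 10:01–17:37 = 7 h 36 min − 75 min = 6 h 21 min → rounds to 6 h 15 min
Total credited: 34 h 15 min.

34.25 hours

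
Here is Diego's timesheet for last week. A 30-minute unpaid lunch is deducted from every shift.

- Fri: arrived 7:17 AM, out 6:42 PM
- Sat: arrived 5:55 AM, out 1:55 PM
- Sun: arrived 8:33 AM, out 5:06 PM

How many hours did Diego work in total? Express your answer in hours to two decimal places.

Fri: 7:17 AM–6:42 PM = 11 h 25 min; less 30 min break → 10 h 55 min
Sat: 5:55 AM–1:55 PM = 8 h 0 min; less 30 min break → 7 h 30 min
Sun: 8:33 AM–5:06 PM = 8 h 33 min; less 30 min break → 8 h 3 min
Total: 10 h 55 min + 7 h 30 min + 8 h 3 min = 26 h 28 min.

26.47 hours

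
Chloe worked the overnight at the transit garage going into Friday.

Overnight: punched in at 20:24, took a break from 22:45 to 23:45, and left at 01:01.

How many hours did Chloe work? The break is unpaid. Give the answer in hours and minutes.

3 h 37 min

Overnight: 20:24 → midnight = 3 h 36 min; midnight → 01:01 = 1 h 1 min; span 4 h 37 min; less 60 min break → 3 h 37 min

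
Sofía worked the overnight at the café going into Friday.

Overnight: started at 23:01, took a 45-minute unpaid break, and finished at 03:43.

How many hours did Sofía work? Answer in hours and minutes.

3 h 57 min

Overnight: 23:01 → midnight = 0 h 59 min; midnight → 03:43 = 3 h 43 min; span 4 h 42 min; less 45 min break → 3 h 57 min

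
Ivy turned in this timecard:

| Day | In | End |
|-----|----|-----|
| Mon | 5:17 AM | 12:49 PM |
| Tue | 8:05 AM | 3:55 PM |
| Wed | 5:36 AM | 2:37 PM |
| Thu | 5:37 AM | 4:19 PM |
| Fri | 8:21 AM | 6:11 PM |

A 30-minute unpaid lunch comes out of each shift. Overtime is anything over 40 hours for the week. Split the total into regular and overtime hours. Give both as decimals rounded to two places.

Regular 40.00 hours, overtime 2.42 hours

Mon: 5:17 AM–12:49 PM = 7 h 32 min; less 30 min break → 7 h 2 min
Tue: 8:05 AM–3:55 PM = 7 h 50 min; less 30 min break → 7 h 20 min
Wed: 5:36 AM–2:37 PM = 9 h 1 min; less 30 min break → 8 h 31 min
Thu: 5:37 AM–4:19 PM = 10 h 42 min; less 30 min break → 10 h 12 min
Fri: 8:21 AM–6:11 PM = 9 h 50 min; less 30 min break → 9 h 20 min
Total worked: 42 h 25 min = 42.42 h.
Threshold 40 h → overtime 2 h 25 min, regular 40 h 0 min.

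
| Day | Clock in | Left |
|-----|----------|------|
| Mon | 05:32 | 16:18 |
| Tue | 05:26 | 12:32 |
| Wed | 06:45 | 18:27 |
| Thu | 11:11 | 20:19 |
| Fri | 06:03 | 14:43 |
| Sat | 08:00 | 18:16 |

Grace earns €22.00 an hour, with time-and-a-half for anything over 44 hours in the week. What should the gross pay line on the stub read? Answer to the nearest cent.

€1417.90

Mon: 05:32–16:18 = 10 h 46 min
Tue: 05:26–12:32 = 7 h 6 min
Wed: 06:45–18:27 = 11 h 42 min
Thu: 11:11–20:19 = 9 h 8 min
Fri: 06:03–14:43 = 8 h 40 min
Sat: 08:00–18:16 = 10 h 16 min
Total worked: 57 h 38 min = 3458 min.
Regular 44 h 0 min = 2640 min at €22.00/h; overtime 13 h 38 min = 818 min at €33.00/h.
Pay = (2640 × €22.00 + 818 × €33.00) ÷ 60 = €1417.90.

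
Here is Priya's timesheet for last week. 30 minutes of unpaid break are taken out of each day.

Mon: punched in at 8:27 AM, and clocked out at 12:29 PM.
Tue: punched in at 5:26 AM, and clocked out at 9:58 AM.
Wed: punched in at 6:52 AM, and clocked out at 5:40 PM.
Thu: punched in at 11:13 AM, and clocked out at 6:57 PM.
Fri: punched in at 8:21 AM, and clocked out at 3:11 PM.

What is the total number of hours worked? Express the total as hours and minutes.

Mon: 8:27 AM–12:29 PM = 4 h 2 min; less 30 min break → 3 h 32 min
Tue: 5:26 AM–9:58 AM = 4 h 32 min; less 30 min break → 4 h 2 min
Wed: 6:52 AM–5:40 PM = 10 h 48 min; less 30 min break → 10 h 18 min
Thu: 11:13 AM–6:57 PM = 7 h 44 min; less 30 min break → 7 h 14 min
Fri: 8:21 AM–3:11 PM = 6 h 50 min; less 30 min break → 6 h 20 min
Total: 3 h 32 min + 4 h 2 min + 10 h 18 min + 7 h 14 min + 6 h 20 min = 31 h 26 min.

31 h 26 min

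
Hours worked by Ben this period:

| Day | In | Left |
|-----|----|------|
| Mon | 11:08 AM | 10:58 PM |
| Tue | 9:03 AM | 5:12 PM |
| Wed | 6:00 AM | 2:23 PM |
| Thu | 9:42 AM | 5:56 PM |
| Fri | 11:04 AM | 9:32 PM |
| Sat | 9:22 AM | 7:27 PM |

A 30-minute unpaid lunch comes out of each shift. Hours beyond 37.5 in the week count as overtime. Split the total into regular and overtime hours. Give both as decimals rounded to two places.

Regular 37.50 hours, overtime 16.65 hours

Mon: 11:08 AM–10:58 PM = 11 h 50 min; less 30 min break → 11 h 20 min
Tue: 9:03 AM–5:12 PM = 8 h 9 min; less 30 min break → 7 h 39 min
Wed: 6:00 AM–2:23 PM = 8 h 23 min; less 30 min break → 7 h 53 min
Thu: 9:42 AM–5:56 PM = 8 h 14 min; less 30 min break → 7 h 44 min
Fri: 11:04 AM–9:32 PM = 10 h 28 min; less 30 min break → 9 h 58 min
Sat: 9:22 AM–7:27 PM = 10 h 5 min; less 30 min break → 9 h 35 min
Total worked: 54 h 9 min = 54.15 h.
Threshold 37.5 h → overtime 16 h 39 min, regular 37 h 30 min.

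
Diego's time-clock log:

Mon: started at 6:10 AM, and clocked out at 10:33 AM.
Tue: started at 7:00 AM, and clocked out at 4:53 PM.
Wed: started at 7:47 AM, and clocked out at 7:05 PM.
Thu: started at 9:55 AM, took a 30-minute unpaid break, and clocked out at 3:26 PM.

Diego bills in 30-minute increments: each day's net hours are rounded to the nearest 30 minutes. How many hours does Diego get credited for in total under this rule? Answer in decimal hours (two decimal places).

31.00 hours

Mon: 6:10 AM–10:33 AM = 4 h 23 min → rounds to 4 h 30 min
Tue: 7:00 AM–4:53 PM = 9 h 53 min → rounds to 10 h 0 min
Wed: 7:47 AM–7:05 PM = 11 h 18 min → rounds to 11 h 30 min
Thu: 9:55 AM–3:26 PM = 5 h 31 min − 30 min = 5 h 1 min → rounds to 5 h 0 min
Total credited: 31 h 0 min.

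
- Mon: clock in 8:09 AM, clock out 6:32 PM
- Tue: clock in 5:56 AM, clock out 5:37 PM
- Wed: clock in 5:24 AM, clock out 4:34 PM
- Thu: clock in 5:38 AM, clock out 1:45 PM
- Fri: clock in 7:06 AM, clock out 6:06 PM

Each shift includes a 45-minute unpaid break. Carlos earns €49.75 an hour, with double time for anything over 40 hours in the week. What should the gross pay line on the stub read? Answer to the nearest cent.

Mon: 8:09 AM–6:32 PM = 10 h 23 min; less 45 min break → 9 h 38 min
Tue: 5:56 AM–5:37 PM = 11 h 41 min; less 45 min break → 10 h 56 min
Wed: 5:24 AM–4:34 PM = 11 h 10 min; less 45 min break → 10 h 25 min
Thu: 5:38 AM–1:45 PM = 8 h 7 min; less 45 min break → 7 h 22 min
Fri: 7:06 AM–6:06 PM = 11 h 0 min; less 45 min break → 10 h 15 min
Total worked: 48 h 36 min = 2916 min.
Regular 40 h 0 min = 2400 min at €49.75/h; overtime 8 h 36 min = 516 min at €99.50/h.
Pay = (2400 × €49.75 + 516 × €99.50) ÷ 60 = €2845.70.

€2845.70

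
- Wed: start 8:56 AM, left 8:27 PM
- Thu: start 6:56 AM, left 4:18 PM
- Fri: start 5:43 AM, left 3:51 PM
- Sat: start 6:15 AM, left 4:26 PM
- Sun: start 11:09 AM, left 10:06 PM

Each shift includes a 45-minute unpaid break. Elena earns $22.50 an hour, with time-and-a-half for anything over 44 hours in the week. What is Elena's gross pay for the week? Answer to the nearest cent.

Wed: 8:56 AM–8:27 PM = 11 h 31 min; less 45 min break → 10 h 46 min
Thu: 6:56 AM–4:18 PM = 9 h 22 min; less 45 min break → 8 h 37 min
Fri: 5:43 AM–3:51 PM = 10 h 8 min; less 45 min break → 9 h 23 min
Sat: 6:15 AM–4:26 PM = 10 h 11 min; less 45 min break → 9 h 26 min
Sun: 11:09 AM–10:06 PM = 10 h 57 min; less 45 min break → 10 h 12 min
Total worked: 48 h 24 min = 2904 min.
Regular 44 h 0 min = 2640 min at $22.50/h; overtime 4 h 24 min = 264 min at $33.75/h.
Pay = (2640 × $22.50 + 264 × $33.75) ÷ 60 = $1138.50.

$1138.50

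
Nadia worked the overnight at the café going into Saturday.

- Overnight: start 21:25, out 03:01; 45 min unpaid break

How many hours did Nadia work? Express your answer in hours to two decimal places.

Overnight: 21:25 → midnight = 2 h 35 min; midnight → 03:01 = 3 h 1 min; span 5 h 36 min; less 45 min break → 4 h 51 min

4.85 hours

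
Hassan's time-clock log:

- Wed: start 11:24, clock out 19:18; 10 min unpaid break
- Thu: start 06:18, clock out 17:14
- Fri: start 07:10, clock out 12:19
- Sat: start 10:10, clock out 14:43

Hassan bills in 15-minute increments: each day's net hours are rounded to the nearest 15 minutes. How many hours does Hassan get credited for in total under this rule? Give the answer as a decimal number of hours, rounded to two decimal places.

28.50 hours

Wed: 11:24–19:18 = 7 h 54 min − 10 min = 7 h 44 min → rounds to 7 h 45 min
Thu: 06:18–17:14 = 10 h 56 min → rounds to 11 h 0 min
Fri: 07:10–12:19 = 5 h 9 min → rounds to 5 h 15 min
Sat: 10:10–14:43 = 4 h 33 min → rounds to 4 h 30 min
Total credited: 28 h 30 min.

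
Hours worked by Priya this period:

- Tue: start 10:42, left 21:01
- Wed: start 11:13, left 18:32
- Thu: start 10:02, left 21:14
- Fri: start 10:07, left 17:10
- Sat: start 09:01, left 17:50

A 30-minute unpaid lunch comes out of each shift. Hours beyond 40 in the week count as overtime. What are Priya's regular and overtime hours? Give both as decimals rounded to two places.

Regular 40.00 hours, overtime 2.20 hours

Tue: 10:42–21:01 = 10 h 19 min; less 30 min break → 9 h 49 min
Wed: 11:13–18:32 = 7 h 19 min; less 30 min break → 6 h 49 min
Thu: 10:02–21:14 = 11 h 12 min; less 30 min break → 10 h 42 min
Fri: 10:07–17:10 = 7 h 3 min; less 30 min break → 6 h 33 min
Sat: 09:01–17:50 = 8 h 49 min; less 30 min break → 8 h 19 min
Total worked: 42 h 12 min = 42.20 h.
Threshold 40 h → overtime 2 h 12 min, regular 40 h 0 min.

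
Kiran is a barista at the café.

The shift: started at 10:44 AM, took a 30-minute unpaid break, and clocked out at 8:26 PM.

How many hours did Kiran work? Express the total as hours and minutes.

The shift: 10:44 AM–8:26 PM = 9 h 42 min; less 30 min break → 9 h 12 min

9 h 12 min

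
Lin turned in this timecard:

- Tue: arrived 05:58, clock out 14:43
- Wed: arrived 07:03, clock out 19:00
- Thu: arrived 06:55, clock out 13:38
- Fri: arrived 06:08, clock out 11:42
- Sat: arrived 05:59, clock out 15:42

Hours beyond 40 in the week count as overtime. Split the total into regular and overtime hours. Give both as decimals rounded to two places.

Tue: 05:58–14:43 = 8 h 45 min
Wed: 07:03–19:00 = 11 h 57 min
Thu: 06:55–13:38 = 6 h 43 min
Fri: 06:08–11:42 = 5 h 34 min
Sat: 05:59–15:42 = 9 h 43 min
Total worked: 42 h 42 min = 42.70 h.
Threshold 40 h → overtime 2 h 42 min, regular 40 h 0 min.

Regular 40.00 hours, overtime 2.70 hours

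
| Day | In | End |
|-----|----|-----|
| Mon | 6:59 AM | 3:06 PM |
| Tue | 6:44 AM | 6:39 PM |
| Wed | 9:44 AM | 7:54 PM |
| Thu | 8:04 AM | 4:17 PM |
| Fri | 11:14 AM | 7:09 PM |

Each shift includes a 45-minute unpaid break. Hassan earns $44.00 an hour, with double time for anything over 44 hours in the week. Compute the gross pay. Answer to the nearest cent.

$1873.67

Mon: 6:59 AM–3:06 PM = 8 h 7 min; less 45 min break → 7 h 22 min
Tue: 6:44 AM–6:39 PM = 11 h 55 min; less 45 min break → 11 h 10 min
Wed: 9:44 AM–7:54 PM = 10 h 10 min; less 45 min break → 9 h 25 min
Thu: 8:04 AM–4:17 PM = 8 h 13 min; less 45 min break → 7 h 28 min
Fri: 11:14 AM–7:09 PM = 7 h 55 min; less 45 min break → 7 h 10 min
Total worked: 42 h 35 min = 2555 min.
Regular 42 h 35 min = 2555 min at $44.00/h; overtime 0 h 0 min = 0 min at $88.00/h.
Pay = (2555 × $44.00 + 0 × $88.00) ÷ 60 = $1873.67.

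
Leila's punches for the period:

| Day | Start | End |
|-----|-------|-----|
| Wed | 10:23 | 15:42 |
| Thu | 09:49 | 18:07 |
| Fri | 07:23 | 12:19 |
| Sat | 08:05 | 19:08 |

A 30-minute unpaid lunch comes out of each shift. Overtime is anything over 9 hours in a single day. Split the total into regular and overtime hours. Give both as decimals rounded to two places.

Regular 26.05 hours, overtime 1.55 hours

Wed: 10:23–15:42 = 5 h 19 min; less 30 min break → 4 h 49 min
Thu: 09:49–18:07 = 8 h 18 min; less 30 min break → 7 h 48 min
Fri: 07:23–12:19 = 4 h 56 min; less 30 min break → 4 h 26 min
Sat: 08:05–19:08 = 11 h 3 min; less 30 min break → 10 h 33 min
Wed reg 4 h 49 min / OT 0 h 0 min; Thu reg 7 h 48 min / OT 0 h 0 min; Fri reg 4 h 26 min / OT 0 h 0 min; Sat reg 9 h 0 min / OT 1 h 33 min.
Totals: regular 26 h 3 min, overtime 1 h 33 min.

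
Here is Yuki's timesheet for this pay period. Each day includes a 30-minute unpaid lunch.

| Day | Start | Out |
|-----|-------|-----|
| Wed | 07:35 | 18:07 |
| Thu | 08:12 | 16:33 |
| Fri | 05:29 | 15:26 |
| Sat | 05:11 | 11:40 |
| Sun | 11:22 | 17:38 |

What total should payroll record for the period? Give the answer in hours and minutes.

39 h 5 min

Wed: 07:35–18:07 = 10 h 32 min; less 30 min break → 10 h 2 min
Thu: 08:12–16:33 = 8 h 21 min; less 30 min break → 7 h 51 min
Fri: 05:29–15:26 = 9 h 57 min; less 30 min break → 9 h 27 min
Sat: 05:11–11:40 = 6 h 29 min; less 30 min break → 5 h 59 min
Sun: 11:22–17:38 = 6 h 16 min; less 30 min break → 5 h 46 min
Total: 10 h 2 min + 7 h 51 min + 9 h 27 min + 5 h 59 min + 5 h 46 min = 39 h 5 min.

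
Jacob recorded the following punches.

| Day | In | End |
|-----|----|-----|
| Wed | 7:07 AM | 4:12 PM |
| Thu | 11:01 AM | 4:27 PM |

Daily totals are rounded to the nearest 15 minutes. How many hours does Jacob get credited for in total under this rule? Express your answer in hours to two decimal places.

14.50 hours

Wed: 7:07 AM–4:12 PM = 9 h 5 min → rounds to 9 h 0 min
Thu: 11:01 AM–4:27 PM = 5 h 26 min → rounds to 5 h 30 min
Total credited: 14 h 30 min.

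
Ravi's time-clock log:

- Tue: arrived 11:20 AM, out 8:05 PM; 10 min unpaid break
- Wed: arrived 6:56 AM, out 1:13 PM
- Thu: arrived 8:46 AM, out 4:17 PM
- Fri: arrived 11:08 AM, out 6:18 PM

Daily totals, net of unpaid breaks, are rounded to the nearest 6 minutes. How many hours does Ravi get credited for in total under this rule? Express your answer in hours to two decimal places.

29.60 hours

Tue: 11:20 AM–8:05 PM = 8 h 45 min − 10 min = 8 h 35 min → rounds to 8 h 36 min
Wed: 6:56 AM–1:13 PM = 6 h 17 min → rounds to 6 h 18 min
Thu: 8:46 AM–4:17 PM = 7 h 31 min → rounds to 7 h 30 min
Fri: 11:08 AM–6:18 PM = 7 h 10 min → rounds to 7 h 12 min
Total credited: 29 h 36 min.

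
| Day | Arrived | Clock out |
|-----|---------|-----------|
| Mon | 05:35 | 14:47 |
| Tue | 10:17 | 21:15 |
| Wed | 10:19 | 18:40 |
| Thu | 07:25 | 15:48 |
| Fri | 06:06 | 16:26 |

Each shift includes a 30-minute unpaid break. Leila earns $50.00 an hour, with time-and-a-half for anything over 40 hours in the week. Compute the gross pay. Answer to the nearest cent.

Mon: 05:35–14:47 = 9 h 12 min; less 30 min break → 8 h 42 min
Tue: 10:17–21:15 = 10 h 58 min; less 30 min break → 10 h 28 min
Wed: 10:19–18:40 = 8 h 21 min; less 30 min break → 7 h 51 min
Thu: 07:25–15:48 = 8 h 23 min; less 30 min break → 7 h 53 min
Fri: 06:06–16:26 = 10 h 20 min; less 30 min break → 9 h 50 min
Total worked: 44 h 44 min = 2684 min.
Regular 40 h 0 min = 2400 min at $50.00/h; overtime 4 h 44 min = 284 min at $75.00/h.
Pay = (2400 × $50.00 + 284 × $75.00) ÷ 60 = $2355.00.

$2355.00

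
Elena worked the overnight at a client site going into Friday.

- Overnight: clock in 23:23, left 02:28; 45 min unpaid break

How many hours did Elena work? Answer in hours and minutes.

Overnight: 23:23 → midnight = 0 h 37 min; midnight → 02:28 = 2 h 28 min; span 3 h 5 min; less 45 min break → 2 h 20 min

2 h 20 min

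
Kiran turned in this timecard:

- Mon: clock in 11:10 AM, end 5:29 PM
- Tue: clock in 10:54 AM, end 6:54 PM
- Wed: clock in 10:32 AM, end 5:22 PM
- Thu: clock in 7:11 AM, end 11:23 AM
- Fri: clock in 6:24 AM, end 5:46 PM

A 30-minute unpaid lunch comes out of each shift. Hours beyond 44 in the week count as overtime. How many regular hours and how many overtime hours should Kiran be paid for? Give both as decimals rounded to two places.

Regular 34.22 hours, overtime 0.00 hours

Mon: 11:10 AM–5:29 PM = 6 h 19 min; less 30 min break → 5 h 49 min
Tue: 10:54 AM–6:54 PM = 8 h 0 min; less 30 min break → 7 h 30 min
Wed: 10:32 AM–5:22 PM = 6 h 50 min; less 30 min break → 6 h 20 min
Thu: 7:11 AM–11:23 AM = 4 h 12 min; less 30 min break → 3 h 42 min
Fri: 6:24 AM–5:46 PM = 11 h 22 min; less 30 min break → 10 h 52 min
Total worked: 34 h 13 min = 34.22 h.
Threshold 44 h → overtime 0 h 0 min, regular 34 h 13 min.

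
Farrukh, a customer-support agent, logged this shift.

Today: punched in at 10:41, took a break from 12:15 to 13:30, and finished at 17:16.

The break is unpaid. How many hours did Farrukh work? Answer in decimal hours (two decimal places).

5.33 hours

Today: 10:41–17:16 = 6 h 35 min; less 75 min break → 5 h 20 min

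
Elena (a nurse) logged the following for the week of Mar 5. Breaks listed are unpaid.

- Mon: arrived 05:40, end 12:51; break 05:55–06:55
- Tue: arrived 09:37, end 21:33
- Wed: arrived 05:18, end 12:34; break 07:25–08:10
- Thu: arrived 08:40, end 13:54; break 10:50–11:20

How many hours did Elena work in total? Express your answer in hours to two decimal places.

Mon: 05:40–12:51 = 7 h 11 min; less 60 min break → 6 h 11 min
Tue: 09:37–21:33 = 11 h 56 min
Wed: 05:18–12:34 = 7 h 16 min; less 45 min break → 6 h 31 min
Thu: 08:40–13:54 = 5 h 14 min; less 30 min break → 4 h 44 min
Total: 6 h 11 min + 11 h 56 min + 6 h 31 min + 4 h 44 min = 29 h 22 min.

29.37 hours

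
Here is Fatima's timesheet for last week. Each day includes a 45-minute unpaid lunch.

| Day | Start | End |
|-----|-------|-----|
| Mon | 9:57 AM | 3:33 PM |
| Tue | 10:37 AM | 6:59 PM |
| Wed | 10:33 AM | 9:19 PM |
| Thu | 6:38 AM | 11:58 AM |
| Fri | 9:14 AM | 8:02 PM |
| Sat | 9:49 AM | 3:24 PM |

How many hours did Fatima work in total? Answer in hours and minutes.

Mon: 9:57 AM–3:33 PM = 5 h 36 min; less 45 min break → 4 h 51 min
Tue: 10:37 AM–6:59 PM = 8 h 22 min; less 45 min break → 7 h 37 min
Wed: 10:33 AM–9:19 PM = 10 h 46 min; less 45 min break → 10 h 1 min
Thu: 6:38 AM–11:58 AM = 5 h 20 min; less 45 min break → 4 h 35 min
Fri: 9:14 AM–8:02 PM = 10 h 48 min; less 45 min break → 10 h 3 min
Sat: 9:49 AM–3:24 PM = 5 h 35 min; less 45 min break → 4 h 50 min
Total: 4 h 51 min + 7 h 37 min + 10 h 1 min + 4 h 35 min + 10 h 3 min + 4 h 50 min = 41 h 57 min.

41 h 57 min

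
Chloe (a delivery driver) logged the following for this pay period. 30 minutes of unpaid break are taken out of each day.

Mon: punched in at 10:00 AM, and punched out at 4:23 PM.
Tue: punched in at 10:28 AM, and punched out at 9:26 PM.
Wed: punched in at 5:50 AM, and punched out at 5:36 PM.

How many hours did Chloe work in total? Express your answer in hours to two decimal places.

27.62 hours

Mon: 10:00 AM–4:23 PM = 6 h 23 min; less 30 min break → 5 h 53 min
Tue: 10:28 AM–9:26 PM = 10 h 58 min; less 30 min break → 10 h 28 min
Wed: 5:50 AM–5:36 PM = 11 h 46 min; less 30 min break → 11 h 16 min
Total: 5 h 53 min + 10 h 28 min + 11 h 16 min = 27 h 37 min.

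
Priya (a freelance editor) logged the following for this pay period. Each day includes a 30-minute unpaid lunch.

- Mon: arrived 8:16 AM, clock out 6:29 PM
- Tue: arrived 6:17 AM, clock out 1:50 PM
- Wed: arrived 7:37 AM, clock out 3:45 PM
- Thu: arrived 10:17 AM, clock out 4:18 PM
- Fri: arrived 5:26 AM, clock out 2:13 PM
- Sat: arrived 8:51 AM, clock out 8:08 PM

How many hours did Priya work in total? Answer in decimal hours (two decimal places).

Mon: 8:16 AM–6:29 PM = 10 h 13 min; less 30 min break → 9 h 43 min
Tue: 6:17 AM–1:50 PM = 7 h 33 min; less 30 min break → 7 h 3 min
Wed: 7:37 AM–3:45 PM = 8 h 8 min; less 30 min break → 7 h 38 min
Thu: 10:17 AM–4:18 PM = 6 h 1 min; less 30 min break → 5 h 31 min
Fri: 5:26 AM–2:13 PM = 8 h 47 min; less 30 min break → 8 h 17 min
Sat: 8:51 AM–8:08 PM = 11 h 17 min; less 30 min break → 10 h 47 min
Total: 9 h 43 min + 7 h 3 min + 7 h 38 min + 5 h 31 min + 8 h 17 min + 10 h 47 min = 48 h 59 min.

48.98 hours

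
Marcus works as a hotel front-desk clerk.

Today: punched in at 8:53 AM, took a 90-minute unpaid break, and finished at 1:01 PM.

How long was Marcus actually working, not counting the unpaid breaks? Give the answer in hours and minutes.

Today: 8:53 AM–1:01 PM = 4 h 8 min; less 90 min break → 2 h 38 min

2 h 38 min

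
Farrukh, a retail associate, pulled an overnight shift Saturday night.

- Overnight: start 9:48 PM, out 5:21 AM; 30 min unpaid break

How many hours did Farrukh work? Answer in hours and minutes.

Overnight: 9:48 PM → midnight = 2 h 12 min; midnight → 5:21 AM = 5 h 21 min; span 7 h 33 min; less 30 min break → 7 h 3 min

7 h 3 min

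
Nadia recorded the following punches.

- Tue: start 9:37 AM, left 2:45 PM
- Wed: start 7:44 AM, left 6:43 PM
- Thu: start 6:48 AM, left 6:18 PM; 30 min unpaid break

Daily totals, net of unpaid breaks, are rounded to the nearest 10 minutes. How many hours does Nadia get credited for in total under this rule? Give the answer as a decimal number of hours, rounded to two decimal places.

27.17 hours

Tue: 9:37 AM–2:45 PM = 5 h 8 min → rounds to 5 h 10 min
Wed: 7:44 AM–6:43 PM = 10 h 59 min → rounds to 11 h 0 min
Thu: 6:48 AM–6:18 PM = 11 h 30 min − 30 min = 11 h 0 min → rounds to 11 h 0 min
Total credited: 27 h 10 min.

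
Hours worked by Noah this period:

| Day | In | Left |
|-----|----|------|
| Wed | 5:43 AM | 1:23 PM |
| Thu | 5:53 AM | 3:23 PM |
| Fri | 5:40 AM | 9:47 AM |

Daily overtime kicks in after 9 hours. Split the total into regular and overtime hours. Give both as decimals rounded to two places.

Regular 20.78 hours, overtime 0.50 hours

Wed: 5:43 AM–1:23 PM = 7 h 40 min
Thu: 5:53 AM–3:23 PM = 9 h 30 min
Fri: 5:40 AM–9:47 AM = 4 h 7 min
Wed reg 7 h 40 min / OT 0 h 0 min; Thu reg 9 h 0 min / OT 0 h 30 min; Fri reg 4 h 7 min / OT 0 h 0 min.
Totals: regular 20 h 47 min, overtime 0 h 30 min.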